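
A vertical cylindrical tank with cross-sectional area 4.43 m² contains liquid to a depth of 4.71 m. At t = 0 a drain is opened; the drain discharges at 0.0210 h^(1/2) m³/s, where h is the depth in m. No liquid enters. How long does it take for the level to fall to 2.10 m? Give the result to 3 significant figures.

304 s

With no inflow, A dh/dt = −0.0210 √h.
This is separable: 2 d(√h)/dt = −0.0210/A, so √h = √h₀ − (0.0210/(2A)) t.
t = 2A(√h₀ − √h)/0.0210 = 2·4.43·(√4.71 − √2.10)/0.0210
  = 8.8600 × (2.1703 − 1.4491) / 0.0210 = 304.24 s.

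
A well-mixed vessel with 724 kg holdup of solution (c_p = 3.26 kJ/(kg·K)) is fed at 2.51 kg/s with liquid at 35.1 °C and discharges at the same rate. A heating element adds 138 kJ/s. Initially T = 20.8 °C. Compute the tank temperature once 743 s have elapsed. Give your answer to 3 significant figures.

49.6 °C

M c_p dT/dt = ṁ c_p (T_in − T) + Q̇.
τ = M/ṁ = 288.45 s; T_ss = T_in + Q̇/(ṁ c_p) = 35.1 + 138/(2.51·3.26) = 51.965 °C.
This is linear first-order; T(t) = T_ss + (T₀ − T_ss) e^(−t/τ).
T(743) = 51.965 + (-31.165)·e^(−743/288.45) = 51.965 + (-31.165)·0.076088 = 49.594 °C.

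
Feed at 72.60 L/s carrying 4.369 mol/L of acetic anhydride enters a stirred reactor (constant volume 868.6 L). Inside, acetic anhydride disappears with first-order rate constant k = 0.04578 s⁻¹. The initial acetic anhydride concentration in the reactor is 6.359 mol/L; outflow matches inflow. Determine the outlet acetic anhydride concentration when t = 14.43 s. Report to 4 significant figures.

Accumulation = in − out − consumed: V dC/dt = Q C_in − Q C − k V C.
This is linear with rate a = Q/V + k = 0.129363 s⁻¹.
C_ss = Q C_in/(Q + kV) = 2.82286 mol/L; C(t) = C_ss + (C₀ − C_ss) e^(−a t).
C(14.43) = 2.82286 + (3.53614)·e^(−0.129363·14.43) = 2.82286 + (3.53614)·0.154632 = 3.36966 mol/L.

3.370 mol/L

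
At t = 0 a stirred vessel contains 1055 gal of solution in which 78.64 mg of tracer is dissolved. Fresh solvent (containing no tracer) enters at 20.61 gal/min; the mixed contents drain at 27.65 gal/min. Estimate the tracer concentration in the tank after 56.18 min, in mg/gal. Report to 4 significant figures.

Let m(t) be the amount of tracer. Volume: V(t) = V₀ + (Q_in − Q_out) t = 1055 − 7.04000 t; V(56.18) = 659.493 gal.
Species balance (pure solvent in): dm/dt = −Q_out · m/V(t).
Separate: dm/m = −Q_out dt/V(t) ⇒ ln(m/m₀) = −(Q_out/(Q_in−Q_out)) ln(V/V₀).
m = m₀ (V₀/V)^(Q_out/(Q_in−Q_out)) = 78.64 × (1055/659.493)^(-3.92756) = 12.4238 mg.
C = m/V = 12.4238/659.493 = 0.0188385 mg/gal.

0.01884 mg/gal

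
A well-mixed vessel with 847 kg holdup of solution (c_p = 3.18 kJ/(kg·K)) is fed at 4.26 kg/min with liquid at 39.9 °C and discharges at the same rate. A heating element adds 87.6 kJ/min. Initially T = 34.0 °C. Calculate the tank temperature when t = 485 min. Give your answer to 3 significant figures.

Energy balance: M c_p dT/dt = ṁ c_p (T_in − T) + 87.6.
τ = M/ṁ = 198.83 min; T_ss = T_in + Q̇/(ṁ c_p) = 39.9 + 87.6/(4.26·3.18) = 46.366 °C.
Solution: T(t) = T_ss + (T₀ − T_ss) e^(−t/τ).
T(485) = 46.366 + (-12.366)·e^(−485/198.83) = 46.366 + (-12.366)·0.087221 = 45.288 °C.

45.3 °C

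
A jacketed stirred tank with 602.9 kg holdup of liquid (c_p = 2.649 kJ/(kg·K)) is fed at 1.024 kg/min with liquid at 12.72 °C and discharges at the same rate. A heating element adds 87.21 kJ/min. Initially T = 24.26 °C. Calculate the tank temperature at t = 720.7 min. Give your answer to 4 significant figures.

38.81 °C

M c_p dT/dt = ṁ c_p (T_in − T) + Q̇.
τ = M/ṁ = 588.770 min; T_ss = T_in + Q̇/(ṁ c_p) = 12.72 + 87.21/(1.024·2.649) = 44.8703 °C.
Integrating: T(t) = T_ss + (T₀ − T_ss) e^(−t/τ).
T(720.7) = 44.8703 + (-20.6103)·e^(−720.7/588.770) = 44.8703 + (-20.6103)·0.294029 = 38.8102 °C.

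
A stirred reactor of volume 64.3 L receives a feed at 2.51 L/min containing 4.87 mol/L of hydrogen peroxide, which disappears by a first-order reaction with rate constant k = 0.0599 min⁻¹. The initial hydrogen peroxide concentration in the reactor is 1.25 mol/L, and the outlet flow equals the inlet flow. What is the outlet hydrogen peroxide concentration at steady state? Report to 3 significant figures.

1.92 mol/L

Species balance: V dC/dt = Q C_in − Q C − k V C.
At steady state: 0 = Q C_in − (Q + kV) C_ss, so C_ss = Q C_in/(Q + kV).
C_ss = 2.51·4.87/(2.51 + 0.0599·64.3) = 12.224/6.3616 = 1.9215 mol/L.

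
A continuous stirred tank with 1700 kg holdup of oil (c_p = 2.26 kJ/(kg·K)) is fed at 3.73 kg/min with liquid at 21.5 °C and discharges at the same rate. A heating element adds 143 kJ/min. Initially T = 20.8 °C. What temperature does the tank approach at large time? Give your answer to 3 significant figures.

38.5 °C

Energy balance: M c_p dT/dt = ṁ c_p (T_in − T) + 143.
At steady state dT/dt = 0 ⇒ T_ss = T_in + Q̇/(ṁ c_p) = 21.5 + 143/(3.73·2.26) = 38.464 °C.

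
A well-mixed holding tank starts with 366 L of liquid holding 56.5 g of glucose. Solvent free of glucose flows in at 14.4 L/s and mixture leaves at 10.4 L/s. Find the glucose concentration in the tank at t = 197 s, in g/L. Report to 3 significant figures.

Let m(t) be the amount of glucose. Volume: V(t) = V₀ + (Q_in − Q_out) t = 366 + 4.0000 t; V(197) = 1154.0 L.
No glucose enters, so dm/dt = −Q_out · (m/V).
dm/m = −Q_out dt/(V₀ + 4.0000 t); integrating gives ln(m/m₀) = −(Q_out/(Q_in−Q_out)) ln(V/V₀).
m = m₀ (V₀/V)^(Q_out/(Q_in−Q_out)) = 56.5 × (366/1154.0)^(2.6000) = 2.8534 g.
C = m/V = 2.8534/1154.0 = 0.0024726 g/L.

0.00247 g/L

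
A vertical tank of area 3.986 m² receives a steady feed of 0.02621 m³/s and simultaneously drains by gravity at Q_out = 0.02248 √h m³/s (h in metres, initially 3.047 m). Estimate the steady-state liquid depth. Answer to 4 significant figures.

Level balance: A dh/dt = 0.02621 − 0.02248 √h. Setting dh/dt = 0:
Q_in = 0.02248 √h_ss ⇒ √h_ss = 0.02621/0.02248 = 1.16593.
h_ss = 1.16593² = 1.35938 m. (Since h₀ = 3.047 m > h_ss, the level will fall toward this value.)

1.359 m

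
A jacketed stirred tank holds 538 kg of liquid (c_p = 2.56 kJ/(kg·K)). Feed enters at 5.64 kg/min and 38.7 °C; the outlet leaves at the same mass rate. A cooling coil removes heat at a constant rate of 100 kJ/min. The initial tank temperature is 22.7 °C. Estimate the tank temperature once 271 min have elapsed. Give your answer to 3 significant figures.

31.2 °C

Unsteady energy balance on the tank contents: M c_p dT/dt = ṁ c_p (T_in − T) − 100.
Rearrange: dT/dt = (T_ss − T)/τ with τ = M/ṁ = 95.390 min and T_ss = T_in − Q̇/(ṁ c_p) = 31.774 °C.
T approaches T_ss exponentially: T(t) = T_ss + (T₀ − T_ss) e^(−t/τ).
T(271) = 31.774 + (-9.0740)·e^(−271/95.390) = 31.774 + (-9.0740)·0.058369 = 31.244 °C.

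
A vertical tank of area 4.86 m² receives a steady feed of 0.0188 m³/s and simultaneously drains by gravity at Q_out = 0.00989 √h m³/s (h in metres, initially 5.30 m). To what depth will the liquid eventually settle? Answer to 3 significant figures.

Unsteady balance on liquid volume: A dh/dt = Q_in − 0.00989 √h. At steady state dh/dt = 0:
Q_in = 0.00989 √h_ss ⇒ √h_ss = 0.0188/0.00989 = 1.9009.
h_ss = 1.9009² = 3.6135 m. (Since h₀ = 5.30 m > h_ss, the level will fall toward this value.)

3.61 m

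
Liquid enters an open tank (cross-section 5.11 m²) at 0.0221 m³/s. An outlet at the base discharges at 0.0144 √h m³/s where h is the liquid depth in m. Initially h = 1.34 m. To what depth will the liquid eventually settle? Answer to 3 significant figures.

Unsteady balance on liquid volume: A dh/dt = Q_in − 0.0144 √h. At steady state dh/dt = 0:
Q_in = 0.0144 √h_ss ⇒ √h_ss = 0.0221/0.0144 = 1.5347.
h_ss = 1.5347² = 2.3554 m. (Since h₀ = 1.34 m < h_ss, the level will rise toward this value.)

2.36 m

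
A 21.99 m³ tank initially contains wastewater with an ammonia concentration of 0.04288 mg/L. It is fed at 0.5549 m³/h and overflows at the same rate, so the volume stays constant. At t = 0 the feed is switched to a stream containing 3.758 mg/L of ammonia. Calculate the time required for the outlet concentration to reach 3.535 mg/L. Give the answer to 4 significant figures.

Species balance: V dC/dt = Q(C_in − C) ⇒ τ = V/Q = 39.6288 h.
C(t) = C_in + (C₀ − C_in) e^(−t/τ). Set C = 3.535 and solve for t:
e^(−t/τ) = (C − C_in)/(C₀ − C_in) = (3.535 − 3.758)/(0.04288 − 3.758) = 0.0600250
t = −τ ln(…) = 39.6288 × 2.81299 = 111.475 h.

111.5 h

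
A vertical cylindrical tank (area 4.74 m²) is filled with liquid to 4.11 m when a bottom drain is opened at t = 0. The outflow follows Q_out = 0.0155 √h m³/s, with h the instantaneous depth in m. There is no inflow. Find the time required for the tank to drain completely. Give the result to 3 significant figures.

1240 s

With no inflow, A dh/dt = −0.0155 √h.
Separate and integrate: 2(√h − √h₀) = −(0.0155/A) t.
Set h = 0: 2√h₀ = (0.0155/A) t_empty ⇒ t_empty = 2A√h₀/0.0155.
t_empty = 2·4.74·√4.11/0.0155 = 9.4800·2.0273/0.0155 = 1239.9 s.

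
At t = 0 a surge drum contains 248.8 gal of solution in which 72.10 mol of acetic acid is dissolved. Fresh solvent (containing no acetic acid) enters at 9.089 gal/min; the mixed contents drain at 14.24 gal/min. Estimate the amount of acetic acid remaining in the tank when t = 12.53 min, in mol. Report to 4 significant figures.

Let m(t) be the amount of acetic acid. Volume: V(t) = V₀ + (Q_in − Q_out) t = 248.8 − 5.15100 t; V(12.53) = 184.258 gal.
Species balance (pure solvent in): dm/dt = −Q_out · m/V(t).
dm/m = −Q_out dt/(V₀ − 5.15100 t); integrating gives ln(m/m₀) = −(Q_out/(Q_in−Q_out)) ln(V/V₀).
m = m₀ (V₀/V)^(Q_out/(Q_in−Q_out)) = 72.10 × (248.8/184.258)^(-2.76451) = 31.4323 mol.

31.43 mol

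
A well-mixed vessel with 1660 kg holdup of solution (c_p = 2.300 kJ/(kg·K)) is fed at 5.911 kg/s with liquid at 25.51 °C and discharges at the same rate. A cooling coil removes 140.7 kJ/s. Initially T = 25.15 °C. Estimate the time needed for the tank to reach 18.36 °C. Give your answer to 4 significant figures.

319.8 s

Heat balance on the well-mixed liquid: M c_p dT/dt = ṁ c_p (T_in − T) − 140.7.
τ = M/ṁ = 280.832 s; T_ss = T_in − Q̇/(ṁ c_p) = 15.1608 °C.
T(t) = T_ss + (T₀ − T_ss) e^(−t/τ). Set T = 18.36:
e^(−t/τ) = (18.36 − 15.1608)/(25.15 − 15.1608) = 0.320263
t = −280.832 · ln(0.320263) = 319.759 s.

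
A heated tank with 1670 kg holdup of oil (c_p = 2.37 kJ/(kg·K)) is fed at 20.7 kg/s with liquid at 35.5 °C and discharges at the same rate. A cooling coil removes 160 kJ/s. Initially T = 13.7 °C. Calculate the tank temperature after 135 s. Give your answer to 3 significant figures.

M c_p dT/dt = ṁ c_p (T_in − T) − Q̇.
τ = M/ṁ = 80.676 s; T_ss = T_in − Q̇/(ṁ c_p) = 35.5 − 160/(20.7·2.37) = 32.239 °C.
This is linear first-order; T(t) = T_ss + (T₀ − T_ss) e^(−t/τ).
T(135) = 32.239 + (-18.539)·e^(−135/80.676) = 32.239 + (-18.539)·0.18762 = 28.760 °C.

28.8 °C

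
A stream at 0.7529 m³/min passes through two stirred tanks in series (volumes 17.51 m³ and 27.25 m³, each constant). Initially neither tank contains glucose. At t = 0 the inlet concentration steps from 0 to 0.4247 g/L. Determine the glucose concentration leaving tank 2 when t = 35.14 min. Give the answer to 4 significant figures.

Each tank obeys Vᵢ dCᵢ/dt = Q(Cᵢ₋₁ − Cᵢ), so τᵢ = Vᵢ/Q.
τ₁ = 17.51/0.7529 = 23.2567 min; τ₂ = 27.25/0.7529 = 36.1934 min.
Solving the cascade with C₁(0)=C₂(0)=0 gives C₂(t) = C_in[1 − (τ₁ e^(−t/τ₁) − τ₂ e^(−t/τ₂))/(τ₁ − τ₂)].
At t = 35.14: e^(−t/τ₁) = 0.220698, e^(−t/τ₂) = 0.378744.
C₂ = 0.4247·[1 − (23.2567·0.220698 − 36.1934·0.378744)/(-12.9366)] = 0.4247·0.337131 = 0.143180 g/L.

0.1432 g/L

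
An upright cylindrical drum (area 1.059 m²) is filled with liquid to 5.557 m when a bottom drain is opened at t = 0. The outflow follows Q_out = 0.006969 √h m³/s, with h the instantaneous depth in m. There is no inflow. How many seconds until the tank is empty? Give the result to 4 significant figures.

Accumulation of liquid (constant cross-section A): A dh/dt = −0.006969 √h.
∫ h^(−1/2) dh = −(0.006969/A) ∫ dt, giving 2√h = 2√h₀ − (0.006969/A) t.
Tank is empty when √h = 0: t_empty = 2A√h₀/0.006969.
t_empty = 2·1.059·√5.557/0.006969 = 2.11800·2.35733/0.006969 = 716.433 s.

716.4 s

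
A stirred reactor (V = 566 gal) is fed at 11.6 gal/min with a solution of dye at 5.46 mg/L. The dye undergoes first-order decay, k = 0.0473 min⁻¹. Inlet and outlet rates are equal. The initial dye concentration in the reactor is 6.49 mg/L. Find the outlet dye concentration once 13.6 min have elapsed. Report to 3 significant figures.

3.58 mg/L

Species balance: V dC/dt = Q C_in − Q C − k V C.
This is linear with rate a = Q/V + k = 0.067795 min⁻¹.
C_ss = Q C_in/(Q + kV) = 1.6506 mg/L; C(t) = C_ss + (C₀ − C_ss) e^(−a t).
C(13.6) = 1.6506 + (4.8394)·e^(−0.067795·13.6) = 1.6506 + (4.8394)·0.39772 = 3.5753 mg/L.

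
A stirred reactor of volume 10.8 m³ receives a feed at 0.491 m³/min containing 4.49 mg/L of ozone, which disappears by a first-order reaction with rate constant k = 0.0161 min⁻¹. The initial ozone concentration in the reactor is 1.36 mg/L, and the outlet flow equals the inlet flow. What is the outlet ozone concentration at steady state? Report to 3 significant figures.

3.32 mg/L

Species balance: V dC/dt = Q C_in − Q C − k V C.
At steady state: 0 = Q C_in − (Q + kV) C_ss, so C_ss = Q C_in/(Q + kV).
C_ss = 0.491·4.49/(0.491 + 0.0161·10.8) = 2.2046/0.66488 = 3.3158 mg/L.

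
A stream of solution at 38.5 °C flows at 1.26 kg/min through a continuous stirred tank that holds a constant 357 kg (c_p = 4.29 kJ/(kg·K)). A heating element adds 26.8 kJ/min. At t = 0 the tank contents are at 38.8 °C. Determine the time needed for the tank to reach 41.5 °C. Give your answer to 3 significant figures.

246 min

M c_p dT/dt = ṁ c_p (T_in − T) + Q̇.
τ = M/ṁ = 283.33 min; T_ss = T_in + Q̇/(ṁ c_p) = 43.458 °C.
T(t) = T_ss + (T₀ − T_ss) e^(−t/τ). Set T = 41.5:
e^(−t/τ) = (41.5 − 43.458)/(38.8 − 43.458) = 0.42035
t = −283.33 · ln(0.42035) = 245.55 min.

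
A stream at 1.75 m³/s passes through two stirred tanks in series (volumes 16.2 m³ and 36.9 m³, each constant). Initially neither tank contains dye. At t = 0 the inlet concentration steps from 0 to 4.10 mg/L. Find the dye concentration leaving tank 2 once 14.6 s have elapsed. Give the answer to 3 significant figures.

1.11 mg/L

Species balance on tank i: dCᵢ/dt = (Cᵢ₋₁ − Cᵢ)/τᵢ with τᵢ = Vᵢ/Q.
τ₁ = 16.2/1.75 = 9.2571 s; τ₂ = 36.9/1.75 = 21.086 s.
Tank 1: C₁ = C_in(1 − e^(−t/τ₁)). Tank 2 (τ₁ ≠ τ₂): C₂ = C_in[1 − (τ₁ e^(−t/τ₁) − τ₂ e^(−t/τ₂))/(τ₁ − τ₂)].
At t = 14.6: e^(−t/τ₁) = 0.20656, e^(−t/τ₂) = 0.50037.
C₂ = 4.10·[1 − (9.2571·0.20656 − 21.086·0.50037)/(-11.829)] = 4.10·0.26970 = 1.1058 mg/L.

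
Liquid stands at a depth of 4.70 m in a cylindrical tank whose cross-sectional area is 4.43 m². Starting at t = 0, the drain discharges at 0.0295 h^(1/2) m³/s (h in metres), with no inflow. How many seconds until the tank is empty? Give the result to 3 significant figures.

With no inflow, A dh/dt = −0.0295 √h.
∫ h^(−1/2) dh = −(0.0295/A) ∫ dt, giving 2√h = 2√h₀ − (0.0295/A) t.
Tank is empty when √h = 0: t_empty = 2A√h₀/0.0295.
t_empty = 2·4.43·√4.70/0.0295 = 8.8600·2.1679/0.0295 = 651.12 s.

651 s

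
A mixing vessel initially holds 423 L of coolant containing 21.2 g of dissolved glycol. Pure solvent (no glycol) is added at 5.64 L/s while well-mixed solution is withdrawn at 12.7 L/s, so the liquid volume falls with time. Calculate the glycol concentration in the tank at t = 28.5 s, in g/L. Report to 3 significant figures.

0.0299 g/L

Let m(t) be the amount of glycol. Volume: V(t) = V₀ + (Q_in − Q_out) t = 423 − 7.0600 t; V(28.5) = 221.79 L.
Species balance (pure solvent in): dm/dt = −Q_out · m/V(t).
dm/m = −Q_out dt/(V₀ − 7.0600 t); integrating gives ln(m/m₀) = −(Q_out/(Q_in−Q_out)) ln(V/V₀).
m = m₀ (V₀/V)^(Q_out/(Q_in−Q_out)) = 21.2 × (423/221.79)^(-1.7989) = 6.6365 g.
C = m/V = 6.6365/221.79 = 0.029922 g/L.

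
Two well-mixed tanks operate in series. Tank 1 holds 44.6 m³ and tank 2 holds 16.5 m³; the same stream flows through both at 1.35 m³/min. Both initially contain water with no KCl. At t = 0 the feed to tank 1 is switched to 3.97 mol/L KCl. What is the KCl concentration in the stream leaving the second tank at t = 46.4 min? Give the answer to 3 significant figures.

2.48 mol/L

Species balance on tank i: dCᵢ/dt = (Cᵢ₋₁ − Cᵢ)/τᵢ with τᵢ = Vᵢ/Q.
τ₁ = 44.6/1.35 = 33.037 min; τ₂ = 16.5/1.35 = 12.222 min.
Tank 1: C₁ = C_in(1 − e^(−t/τ₁)). Tank 2 (τ₁ ≠ τ₂): C₂ = C_in[1 − (τ₁ e^(−t/τ₁) − τ₂ e^(−t/τ₂))/(τ₁ − τ₂)].
At t = 46.4: e^(−t/τ₁) = 0.24549, e^(−t/τ₂) = 0.022452.
C₂ = 3.97·[1 − (33.037·0.24549 − 12.222·0.022452)/(20.815)] = 3.97·0.62354 = 2.4754 mol/L.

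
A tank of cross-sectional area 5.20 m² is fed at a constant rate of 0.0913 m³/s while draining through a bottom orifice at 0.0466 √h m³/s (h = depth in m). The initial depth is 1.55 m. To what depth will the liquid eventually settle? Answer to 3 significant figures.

A dh/dt = Q_in − 0.0466 √h. Steady state requires inflow = outflow:
Q_in = 0.0466 √h_ss ⇒ √h_ss = 0.0913/0.0466 = 1.9592.
h_ss = 1.9592² = 3.8386 m. (Since h₀ = 1.55 m < h_ss, the level will rise toward this value.)

3.84 m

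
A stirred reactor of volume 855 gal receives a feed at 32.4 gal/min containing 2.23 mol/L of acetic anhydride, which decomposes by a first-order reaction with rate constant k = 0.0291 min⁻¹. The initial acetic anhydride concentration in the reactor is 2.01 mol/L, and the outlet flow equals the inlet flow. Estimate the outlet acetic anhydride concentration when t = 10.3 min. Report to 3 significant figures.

1.64 mol/L

V dC/dt = Q(C_in − C) − k V C.
dC/dt = (Q/V) C_in − (Q/V + k) C; effective rate a = Q/V + k = 0.037895 + 0.0291 = 0.066995 min⁻¹.
C_ss = Q C_in/(Q + kV) = 1.2614 mol/L; C(t) = C_ss + (C₀ − C_ss) e^(−a t).
C(10.3) = 1.2614 + (0.74863)·e^(−0.066995·10.3) = 1.2614 + (0.74863)·0.50155 = 1.6368 mol/L.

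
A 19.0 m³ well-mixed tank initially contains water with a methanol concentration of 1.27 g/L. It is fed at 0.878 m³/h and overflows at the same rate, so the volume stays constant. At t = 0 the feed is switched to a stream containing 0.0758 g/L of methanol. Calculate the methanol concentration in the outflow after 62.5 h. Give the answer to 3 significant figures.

0.142 g/L

Transient balance on the dissolved component: V dC/dt = Q(C_in − C).
So dC/dt = (C_in − C)/τ with τ = V/Q = 19.0/0.878 = 21.640 h.
Integrating: C(t) = C_in + (C₀ − C_in) e^(−t/τ).
C(62.5) = 0.0758 + (1.27 − 0.0758)·e^(−62.5/21.640) = 0.0758 + (1.1942)·0.055679 = 0.14229 g/L.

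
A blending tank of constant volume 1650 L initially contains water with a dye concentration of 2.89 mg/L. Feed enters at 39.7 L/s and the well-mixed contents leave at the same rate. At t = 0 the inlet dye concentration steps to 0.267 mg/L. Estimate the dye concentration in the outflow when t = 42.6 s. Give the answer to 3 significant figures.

Mass balance on the solute (V constant): V dC/dt = Q(C_in − C).
Time constant τ = V/Q = 1650/39.7 = 41.562 s.
Solution: C(t) = C_in + (C₀ − C_in) e^(−t/τ).
C(42.6) = 0.267 + (2.89 − 0.267)·e^(−42.6/41.562) = 0.267 + (2.6230)·0.35880 = 1.2081 mg/L.

1.21 mg/L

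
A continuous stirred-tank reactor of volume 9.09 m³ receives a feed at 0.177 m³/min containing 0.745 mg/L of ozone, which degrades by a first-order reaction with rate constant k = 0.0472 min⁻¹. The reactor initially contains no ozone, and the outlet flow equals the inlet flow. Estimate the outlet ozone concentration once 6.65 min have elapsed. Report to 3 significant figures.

Accumulation = in − out − consumed: V dC/dt = Q C_in − Q C − k V C.
This is linear with rate a = Q/V + k = 0.066672 min⁻¹.
C_ss = Q C_in/(Q + kV) = 0.21758 mg/L; C(t) = C_ss + (C₀ − C_ss) e^(−a t).
C(6.65) = 0.21758 + (-0.21758)·e^(−0.066672·6.65) = 0.21758 + (-0.21758)·0.64187 = 0.077922 mg/L.

0.0779 mg/L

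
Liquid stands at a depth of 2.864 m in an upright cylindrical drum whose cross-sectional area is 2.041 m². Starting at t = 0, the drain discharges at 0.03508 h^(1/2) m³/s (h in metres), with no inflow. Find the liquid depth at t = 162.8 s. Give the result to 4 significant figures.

0.08600 m

A dh/dt = −Q_out = −0.03508 √h.
∫ h^(−1/2) dh = −(0.03508/A) ∫ dt, giving 2√h = 2√h₀ − (0.03508/A) t.
√h = √2.864 − 0.03508·162.8/(2·2.041) = 1.69234 − 1.39907 = 0.293261.
h = 0.293261² = 0.0860018 m.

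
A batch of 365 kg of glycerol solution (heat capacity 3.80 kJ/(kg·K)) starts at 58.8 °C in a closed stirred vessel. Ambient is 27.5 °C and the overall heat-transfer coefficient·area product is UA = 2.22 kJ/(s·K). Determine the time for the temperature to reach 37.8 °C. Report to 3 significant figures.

M c_p dT/dt = −UA(T − T_amb).
τ = M c_p/UA = 624.77 s; T_ss = T_amb = 27.500 °C.
T(t) = T_ss + (T₀ − T_ss)e^(−t/τ); set T = 37.8:
t = −τ ln[(T − T_ss)/(T₀ − T_ss)] = −624.77 · ln(0.32907) = 694.42 s.

694 s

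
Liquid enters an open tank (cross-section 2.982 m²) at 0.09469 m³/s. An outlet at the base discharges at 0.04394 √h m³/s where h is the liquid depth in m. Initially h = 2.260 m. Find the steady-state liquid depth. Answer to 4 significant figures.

Mass balance (ρ constant): A dh/dt = Q_in − 0.04394 √h. At steady state dh/dt = 0:
Q_in = 0.04394 √h_ss ⇒ √h_ss = 0.09469/0.04394 = 2.15498.
h_ss = 2.15498² = 4.64396 m. (Since h₀ = 2.260 m < h_ss, the level will rise toward this value.)

4.644 m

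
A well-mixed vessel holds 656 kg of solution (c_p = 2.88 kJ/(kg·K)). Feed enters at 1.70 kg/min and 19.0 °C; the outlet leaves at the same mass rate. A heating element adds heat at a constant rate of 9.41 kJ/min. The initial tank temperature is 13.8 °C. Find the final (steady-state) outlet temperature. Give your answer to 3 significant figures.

First-law balance (no shaft work): M c_p dT/dt = ṁ c_p (T_in − T) + 9.41.
At steady state dT/dt = 0 ⇒ T_ss = T_in + Q̇/(ṁ c_p) = 19.0 + 9.41/(1.70·2.88) = 20.922 °C.

20.9 °C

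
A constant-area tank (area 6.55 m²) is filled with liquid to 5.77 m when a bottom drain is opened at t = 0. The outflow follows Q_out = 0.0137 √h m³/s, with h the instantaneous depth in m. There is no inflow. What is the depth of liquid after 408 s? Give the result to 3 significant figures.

3.90 m

A dh/dt = −Q_out = −0.0137 √h.
∫ h^(−1/2) dh = −(0.0137/A) ∫ dt, giving 2√h = 2√h₀ − (0.0137/A) t.
√h = √5.77 − 0.0137·408/(2·6.55) = 2.4021 − 0.42669 = 1.9754.
h = 1.9754² = 3.9022 m.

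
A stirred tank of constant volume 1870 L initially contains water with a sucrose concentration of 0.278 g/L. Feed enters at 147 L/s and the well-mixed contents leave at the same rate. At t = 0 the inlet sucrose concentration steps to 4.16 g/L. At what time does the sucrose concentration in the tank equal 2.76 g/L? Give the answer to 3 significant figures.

Unsteady species balance (constant V, well mixed): V dC/dt = Q(C_in − C), so τ = V/Q = 12.721 s.
C(t) = C_in + (C₀ − C_in) e^(−t/τ). Set C = 2.76 and solve for t:
e^(−t/τ) = (C − C_in)/(C₀ − C_in) = (2.76 − 4.16)/(0.278 − 4.16) = 0.36064
t = −τ ln(…) = 12.721 × 1.0199 = 12.974 s.

13.0 s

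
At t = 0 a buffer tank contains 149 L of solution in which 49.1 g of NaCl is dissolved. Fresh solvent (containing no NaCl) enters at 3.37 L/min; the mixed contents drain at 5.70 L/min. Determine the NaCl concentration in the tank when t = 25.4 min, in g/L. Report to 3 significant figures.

Let m(t) be the amount of NaCl. Volume: V(t) = V₀ + (Q_in − Q_out) t = 149 − 2.3300 t; V(25.4) = 89.818 L.
Solute balance: dm/dt = 0 − Q_out C = −Q_out m/V(t).
dm/m = −Q_out dt/(V₀ − 2.3300 t); integrating gives ln(m/m₀) = −(Q_out/(Q_in−Q_out)) ln(V/V₀).
m = m₀ (V₀/V)^(Q_out/(Q_in−Q_out)) = 49.1 × (149/89.818)^(-2.4464) = 14.234 g.
C = m/V = 14.234/89.818 = 0.15847 g/L.

0.158 g/L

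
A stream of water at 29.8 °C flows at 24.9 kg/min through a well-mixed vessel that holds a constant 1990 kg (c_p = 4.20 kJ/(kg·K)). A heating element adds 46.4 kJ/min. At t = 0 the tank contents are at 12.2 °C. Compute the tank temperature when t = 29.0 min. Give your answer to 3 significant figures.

M c_p dT/dt = ṁ c_p (T_in − T) + Q̇.
τ = M/ṁ = 79.920 min; T_ss = T_in + Q̇/(ṁ c_p) = 29.8 + 46.4/(24.9·4.20) = 30.244 °C.
Integrating: T(t) = T_ss + (T₀ − T_ss) e^(−t/τ).
T(29.0) = 30.244 + (-18.044)·e^(−29.0/79.920) = 30.244 + (-18.044)·0.69568 = 17.691 °C.

17.7 °C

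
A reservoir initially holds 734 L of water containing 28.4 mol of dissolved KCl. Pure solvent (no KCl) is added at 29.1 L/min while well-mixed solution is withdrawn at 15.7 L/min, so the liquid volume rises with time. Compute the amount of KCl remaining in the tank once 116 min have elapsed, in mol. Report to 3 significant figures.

Total volume: dV/dt = Q_in − Q_out = 13.400 L/min, so V(t) = 734 + 13.400 t and V(116) = 2288.4 L.
Solute balance: dm/dt = 0 − Q_out C = −Q_out m/V(t).
dm/m = −Q_out dt/(V₀ + 13.400 t); integrating gives ln(m/m₀) = −(Q_out/(Q_in−Q_out)) ln(V/V₀).
m = m₀ (V₀/V)^(Q_out/(Q_in−Q_out)) = 28.4 × (734/2288.4)^(1.1716) = 7.4941 mol.

7.49 mol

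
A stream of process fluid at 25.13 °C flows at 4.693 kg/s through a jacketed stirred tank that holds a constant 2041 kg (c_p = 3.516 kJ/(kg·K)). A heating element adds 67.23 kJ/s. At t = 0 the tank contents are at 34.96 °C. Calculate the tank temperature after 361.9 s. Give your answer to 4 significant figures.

Heat balance on the well-mixed liquid: M c_p dT/dt = ṁ c_p (T_in − T) + 67.23.
τ = M/ṁ = 434.903 s; T_ss = T_in + Q̇/(ṁ c_p) = 25.13 + 67.23/(4.693·3.516) = 29.2044 °C.
Integrating: T(t) = T_ss + (T₀ − T_ss) e^(−t/τ).
T(361.9) = 29.2044 + (5.75560)·e^(−361.9/434.903) = 29.2044 + (5.75560)·0.435117 = 31.7088 °C.

31.71 °C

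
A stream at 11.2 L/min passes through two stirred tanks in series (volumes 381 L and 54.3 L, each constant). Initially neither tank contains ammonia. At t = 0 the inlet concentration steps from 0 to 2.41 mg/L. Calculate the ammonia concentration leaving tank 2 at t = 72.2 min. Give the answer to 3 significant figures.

2.07 mg/L

Each tank obeys Vᵢ dCᵢ/dt = Q(Cᵢ₋₁ − Cᵢ), so τᵢ = Vᵢ/Q.
τ₁ = 381/11.2 = 34.018 min; τ₂ = 54.3/11.2 = 4.8482 min.
Tank 1: C₁ = C_in(1 − e^(−t/τ₁)). Tank 2 (τ₁ ≠ τ₂): C₂ = C_in[1 − (τ₁ e^(−t/τ₁) − τ₂ e^(−t/τ₂))/(τ₁ − τ₂)].
At t = 72.2: e^(−t/τ₁) = 0.11974, e^(−t/τ₂) = 3.4076e-07.
C₂ = 2.41·[1 − (34.018·0.11974 − 4.8482·3.4076e-07)/(29.170)] = 2.41·0.86036 = 2.0735 mg/L.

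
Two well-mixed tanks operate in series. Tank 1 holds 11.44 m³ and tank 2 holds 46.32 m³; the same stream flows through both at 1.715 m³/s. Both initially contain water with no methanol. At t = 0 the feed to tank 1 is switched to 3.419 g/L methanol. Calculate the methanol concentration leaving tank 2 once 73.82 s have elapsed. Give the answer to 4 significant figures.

3.124 g/L

Species balance on tank i: dCᵢ/dt = (Cᵢ₋₁ − Cᵢ)/τᵢ with τᵢ = Vᵢ/Q.
τ₁ = 11.44/1.715 = 6.67055 s; τ₂ = 46.32/1.715 = 27.0087 s.
Tank 1: C₁ = C_in(1 − e^(−t/τ₁)). Tank 2 (τ₁ ≠ τ₂): C₂ = C_in[1 − (τ₁ e^(−t/τ₁) − τ₂ e^(−t/τ₂))/(τ₁ − τ₂)].
At t = 73.82: e^(−t/τ₁) = 1.56264e-05, e^(−t/τ₂) = 0.0650117.
C₂ = 3.419·[1 − (6.67055·1.56264e-05 − 27.0087·0.0650117)/(-20.3382)] = 3.419·0.913671 = 3.12384 g/L.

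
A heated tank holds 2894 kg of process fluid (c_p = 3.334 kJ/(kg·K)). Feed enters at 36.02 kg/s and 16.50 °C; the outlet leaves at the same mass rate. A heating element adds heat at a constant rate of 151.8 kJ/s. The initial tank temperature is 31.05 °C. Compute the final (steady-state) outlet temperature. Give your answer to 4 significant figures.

Heat balance on the well-mixed liquid: M c_p dT/dt = ṁ c_p (T_in − T) + 151.8.
At steady state dT/dt = 0 ⇒ T_ss = T_in + Q̇/(ṁ c_p) = 16.50 + 151.8/(36.02·3.334) = 17.7640 °C.

17.76 °C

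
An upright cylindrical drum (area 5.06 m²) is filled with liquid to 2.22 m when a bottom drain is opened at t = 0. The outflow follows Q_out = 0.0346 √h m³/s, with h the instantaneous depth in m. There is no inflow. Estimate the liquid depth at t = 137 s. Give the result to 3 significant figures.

1.04 m

A dh/dt = −Q_out = −0.0346 √h.
Separate and integrate: 2(√h − √h₀) = −(0.0346/A) t.
√h = √2.22 − 0.0346·137/(2·5.06) = 1.4900 − 0.46840 = 1.0216.
h = 1.0216² = 1.0436 m.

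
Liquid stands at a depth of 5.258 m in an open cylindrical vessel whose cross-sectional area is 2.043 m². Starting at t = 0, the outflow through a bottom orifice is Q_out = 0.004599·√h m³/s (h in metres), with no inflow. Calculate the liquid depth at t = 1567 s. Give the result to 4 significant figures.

With no inflow, A dh/dt = −0.004599 √h.
This is separable: 2 d(√h)/dt = −0.004599/A, so √h = √h₀ − (0.004599/(2A)) t.
√h = √5.258 − 0.004599·1567/(2·2.043) = 2.29303 − 1.76374 = 0.529295.
h = 0.529295² = 0.280153 m.

0.2802 m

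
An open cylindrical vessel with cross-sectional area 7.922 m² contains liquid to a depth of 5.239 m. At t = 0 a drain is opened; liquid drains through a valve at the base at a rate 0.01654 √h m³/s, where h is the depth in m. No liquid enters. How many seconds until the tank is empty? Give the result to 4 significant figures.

A dh/dt = −Q_out = −0.01654 √h.
Separate and integrate: 2(√h − √h₀) = −(0.01654/A) t.
Set h = 0: 2√h₀ = (0.01654/A) t_empty ⇒ t_empty = 2A√h₀/0.01654.
t_empty = 2·7.922·√5.239/0.01654 = 15.8440·2.28889/0.01654 = 2192.57 s.

2193 s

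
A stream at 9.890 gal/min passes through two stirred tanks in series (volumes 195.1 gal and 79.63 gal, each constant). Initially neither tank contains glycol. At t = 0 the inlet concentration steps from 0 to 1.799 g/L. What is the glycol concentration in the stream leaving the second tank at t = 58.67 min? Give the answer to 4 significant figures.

1.645 g/L

Each tank obeys Vᵢ dCᵢ/dt = Q(Cᵢ₋₁ − Cᵢ), so τᵢ = Vᵢ/Q.
τ₁ = 195.1/9.890 = 19.7270 min; τ₂ = 79.63/9.890 = 8.05157 min.
Solving the cascade with C₁(0)=C₂(0)=0 gives C₂(t) = C_in[1 − (τ₁ e^(−t/τ₁) − τ₂ e^(−t/τ₂))/(τ₁ − τ₂)].
At t = 58.67: e^(−t/τ₁) = 0.0510936, e^(−t/τ₂) = 0.000684529.
C₂ = 1.799·[1 − (19.7270·0.0510936 − 8.05157·0.000684529)/(11.6754)] = 1.799·0.914144 = 1.64454 g/L.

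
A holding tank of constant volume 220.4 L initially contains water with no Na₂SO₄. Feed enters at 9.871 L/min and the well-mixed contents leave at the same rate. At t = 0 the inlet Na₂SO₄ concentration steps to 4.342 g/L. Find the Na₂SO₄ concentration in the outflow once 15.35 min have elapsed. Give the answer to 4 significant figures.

2.159 g/L

Mass balance on the solute (V constant): V dC/dt = Q(C_in − C).
Time constant τ = V/Q = 220.4/9.871 = 22.3280 min.
This is linear first-order; C(t) = C_in + (C₀ − C_in) e^(−t/τ).
C(15.35) = 4.342 + (0 − 4.342)·e^(−15.35/22.3280) = 4.342 + (-4.34200)·0.502843 = 2.15865 g/L.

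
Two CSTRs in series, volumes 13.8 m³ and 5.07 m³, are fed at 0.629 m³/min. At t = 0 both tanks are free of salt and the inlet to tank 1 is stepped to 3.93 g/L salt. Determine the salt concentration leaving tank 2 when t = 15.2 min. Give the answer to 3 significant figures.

1.17 g/L

Species balance on tank i: dCᵢ/dt = (Cᵢ₋₁ − Cᵢ)/τᵢ with τᵢ = Vᵢ/Q.
τ₁ = 13.8/0.629 = 21.940 min; τ₂ = 5.07/0.629 = 8.0604 min.
Tank 1: C₁ = C_in(1 − e^(−t/τ₁)). Tank 2 (τ₁ ≠ τ₂): C₂ = C_in[1 − (τ₁ e^(−t/τ₁) − τ₂ e^(−t/τ₂))/(τ₁ − τ₂)].
At t = 15.2: e^(−t/τ₁) = 0.50017, e^(−t/τ₂) = 0.15171.
C₂ = 3.93·[1 − (21.940·0.50017 − 8.0604·0.15171)/(13.879)] = 3.93·0.29747 = 1.1690 g/L.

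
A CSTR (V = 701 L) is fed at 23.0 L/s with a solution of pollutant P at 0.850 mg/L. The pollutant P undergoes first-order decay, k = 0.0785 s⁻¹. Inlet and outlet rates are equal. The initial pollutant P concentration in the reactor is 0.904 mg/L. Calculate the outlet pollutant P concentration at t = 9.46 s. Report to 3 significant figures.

0.479 mg/L

V dC/dt = Q(C_in − C) − k V C.
dC/dt = (Q/V) C_in − (Q/V + k) C; effective rate a = Q/V + k = 0.032810 + 0.0785 = 0.11131 s⁻¹.
C_ss = Q C_in/(Q + kV) = 0.25055 mg/L; C(t) = C_ss + (C₀ − C_ss) e^(−a t).
C(9.46) = 0.25055 + (0.65345)·e^(−0.11131·9.46) = 0.25055 + (0.65345)·0.34889 = 0.47853 mg/L.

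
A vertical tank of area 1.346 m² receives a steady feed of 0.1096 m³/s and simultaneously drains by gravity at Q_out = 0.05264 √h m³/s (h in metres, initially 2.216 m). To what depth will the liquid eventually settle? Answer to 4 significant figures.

Level balance: A dh/dt = 0.1096 − 0.05264 √h. Setting dh/dt = 0:
Q_in = 0.05264 √h_ss ⇒ √h_ss = 0.1096/0.05264 = 2.08207.
h_ss = 2.08207² = 4.33500 m. (Since h₀ = 2.216 m < h_ss, the level will rise toward this value.)

4.335 m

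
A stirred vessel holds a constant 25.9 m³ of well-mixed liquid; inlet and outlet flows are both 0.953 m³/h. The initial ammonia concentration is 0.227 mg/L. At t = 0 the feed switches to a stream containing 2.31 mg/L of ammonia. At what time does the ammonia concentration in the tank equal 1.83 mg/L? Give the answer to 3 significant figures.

39.9 h

Species balance: V dC/dt = Q(C_in − C) ⇒ τ = V/Q = 27.177 h.
C(t) = C_in + (C₀ − C_in) e^(−t/τ). Set C = 1.83 and solve for t:
e^(−t/τ) = (C − C_in)/(C₀ − C_in) = (1.83 − 2.31)/(0.227 − 2.31) = 0.23044
t = −τ ln(…) = 27.177 × 1.4678 = 39.890 h.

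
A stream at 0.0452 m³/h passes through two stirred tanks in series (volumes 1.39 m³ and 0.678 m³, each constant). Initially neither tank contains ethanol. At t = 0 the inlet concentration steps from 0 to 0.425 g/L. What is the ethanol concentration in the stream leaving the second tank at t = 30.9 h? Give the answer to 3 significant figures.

0.173 g/L

Time constants: τᵢ = Vᵢ/Q for each well-mixed tank.
τ₁ = 1.39/0.0452 = 30.752 h; τ₂ = 0.678/0.0452 = 15.000 h.
Solving the cascade with C₁(0)=C₂(0)=0 gives C₂(t) = C_in[1 − (τ₁ e^(−t/τ₁) − τ₂ e^(−t/τ₂))/(τ₁ − τ₂)].
At t = 30.9: e^(−t/τ₁) = 0.36612, e^(−t/τ₂) = 0.12745.
C₂ = 0.425·[1 − (30.752·0.36612 − 15.000·0.12745)/(15.752)] = 0.425·0.40662 = 0.17281 g/L.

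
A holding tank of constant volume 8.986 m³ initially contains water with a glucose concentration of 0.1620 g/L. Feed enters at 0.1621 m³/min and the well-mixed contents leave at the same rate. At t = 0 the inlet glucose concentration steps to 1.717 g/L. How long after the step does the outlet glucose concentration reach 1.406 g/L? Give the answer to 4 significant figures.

Accumulation = in − out for the solute gives V dC/dt = Q(C_in − C), so τ = V/Q = 55.4349 min.
C(t) = C_in + (C₀ − C_in) e^(−t/τ). Set C = 1.406 and solve for t:
e^(−t/τ) = (C − C_in)/(C₀ − C_in) = (1.406 − 1.717)/(0.1620 − 1.717) = 0.200000
t = −τ ln(…) = 55.4349 × 1.60944 = 89.2191 min.

89.22 min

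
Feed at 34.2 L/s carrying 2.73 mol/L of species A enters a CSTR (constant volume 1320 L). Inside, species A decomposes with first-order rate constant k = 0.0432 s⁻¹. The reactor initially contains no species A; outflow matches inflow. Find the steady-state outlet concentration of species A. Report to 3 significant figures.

1.02 mol/L

Species balance: V dC/dt = Q C_in − Q C − k V C.
Steady state (dC/dt = 0): C_ss = Q C_in/(Q + kV) = C_in/(1 + kV/Q).
C_ss = 34.2·2.73/(34.2 + 0.0432·1320) = 93.366/91.224 = 1.0235 mol/L.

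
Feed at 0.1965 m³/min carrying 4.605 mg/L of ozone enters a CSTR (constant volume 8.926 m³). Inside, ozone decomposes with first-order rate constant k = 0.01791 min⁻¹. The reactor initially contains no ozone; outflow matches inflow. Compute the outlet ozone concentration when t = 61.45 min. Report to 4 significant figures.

Accumulation = in − out − consumed: V dC/dt = Q C_in − Q C − k V C.
This is linear with rate a = Q/V + k = 0.0399243 min⁻¹.
C_ss = Q C_in/(Q + kV) = 2.53920 mg/L; C(t) = C_ss + (C₀ − C_ss) e^(−a t).
C(61.45) = 2.53920 + (-2.53920)·e^(−0.0399243·61.45) = 2.53920 + (-2.53920)·0.0860049 = 2.32082 mg/L.

2.321 mg/L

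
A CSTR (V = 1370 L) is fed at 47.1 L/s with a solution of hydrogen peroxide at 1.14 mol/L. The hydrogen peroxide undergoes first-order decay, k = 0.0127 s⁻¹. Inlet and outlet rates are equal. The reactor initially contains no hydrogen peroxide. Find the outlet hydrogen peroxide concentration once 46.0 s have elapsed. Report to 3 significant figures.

Species balance: V dC/dt = Q C_in − Q C − k V C.
This is linear with rate a = Q/V + k = 0.047080 s⁻¹.
C_ss = Q C_in/(Q + kV) = 0.83248 mol/L; C(t) = C_ss + (C₀ − C_ss) e^(−a t).
C(46.0) = 0.83248 + (-0.83248)·e^(−0.047080·46.0) = 0.83248 + (-0.83248)·0.11467 = 0.73701 mol/L.

0.737 mol/L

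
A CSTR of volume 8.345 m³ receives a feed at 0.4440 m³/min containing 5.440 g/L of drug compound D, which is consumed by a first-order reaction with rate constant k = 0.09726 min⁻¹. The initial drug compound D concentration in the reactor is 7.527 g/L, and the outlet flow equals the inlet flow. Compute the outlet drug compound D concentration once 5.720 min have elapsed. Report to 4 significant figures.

Accumulation = in − out − consumed: V dC/dt = Q C_in − Q C − k V C.
dC/dt = (Q/V) C_in − (Q/V + k) C; effective rate a = Q/V + k = 0.0532055 + 0.09726 = 0.150466 min⁻¹.
C_ss = Q C_in/(Q + kV) = 1.92362 g/L; C(t) = C_ss + (C₀ − C_ss) e^(−a t).
C(5.720) = 1.92362 + (5.60338)·e^(−0.150466·5.720) = 1.92362 + (5.60338)·0.422882 = 4.29319 g/L.

4.293 g/L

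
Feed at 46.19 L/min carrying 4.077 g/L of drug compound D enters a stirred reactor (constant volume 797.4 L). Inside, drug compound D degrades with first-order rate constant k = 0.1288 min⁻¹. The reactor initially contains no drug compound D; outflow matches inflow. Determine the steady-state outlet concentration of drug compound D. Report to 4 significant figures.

Species balance: V dC/dt = Q C_in − Q C − k V C.
Steady state (dC/dt = 0): C_ss = Q C_in/(Q + kV) = C_in/(1 + kV/Q).
C_ss = 46.19·4.077/(46.19 + 0.1288·797.4) = 188.317/148.895 = 1.26476 g/L.

1.265 g/L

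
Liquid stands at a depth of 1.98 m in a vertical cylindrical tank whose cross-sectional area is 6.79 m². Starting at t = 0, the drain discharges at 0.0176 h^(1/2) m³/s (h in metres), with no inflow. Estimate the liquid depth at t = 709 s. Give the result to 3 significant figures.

0.238 m

A dh/dt = −Q_out = −0.0176 √h.
∫ h^(−1/2) dh = −(0.0176/A) ∫ dt, giving 2√h = 2√h₀ − (0.0176/A) t.
√h = √1.98 − 0.0176·709/(2·6.79) = 1.4071 − 0.91888 = 0.48824.
h = 0.48824² = 0.23838 m.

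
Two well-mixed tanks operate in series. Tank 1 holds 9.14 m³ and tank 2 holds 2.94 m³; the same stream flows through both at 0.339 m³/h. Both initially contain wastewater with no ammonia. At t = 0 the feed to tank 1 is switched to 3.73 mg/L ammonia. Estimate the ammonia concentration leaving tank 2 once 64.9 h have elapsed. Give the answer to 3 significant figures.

3.24 mg/L

Each tank obeys Vᵢ dCᵢ/dt = Q(Cᵢ₋₁ − Cᵢ), so τᵢ = Vᵢ/Q.
τ₁ = 9.14/0.339 = 26.962 h; τ₂ = 2.94/0.339 = 8.6726 h.
Tank 1: C₁ = C_in(1 − e^(−t/τ₁)). Tank 2 (τ₁ ≠ τ₂): C₂ = C_in[1 − (τ₁ e^(−t/τ₁) − τ₂ e^(−t/τ₂))/(τ₁ − τ₂)].
At t = 64.9: e^(−t/τ₁) = 0.090074, e^(−t/τ₂) = 0.00056236.
C₂ = 3.73·[1 − (26.962·0.090074 − 8.6726·0.00056236)/(18.289)] = 3.73·0.86748 = 3.2357 mg/L.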